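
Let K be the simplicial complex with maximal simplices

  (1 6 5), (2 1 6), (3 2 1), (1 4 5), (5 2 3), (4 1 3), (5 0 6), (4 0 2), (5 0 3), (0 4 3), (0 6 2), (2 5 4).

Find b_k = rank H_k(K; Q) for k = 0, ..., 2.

We work with the vertex ordering 0 < 1 < 2 < 3 < 4 < 5 < 6. The simplices of K, each written with vertices in increasing order, are:

  0-simplices (7): [0], [1], [2], [3], [4], [5], [6]
  1-simplices (18): [0,2], [0,3], [0,4], [0,5], [0,6], [1,2], [1,3], [1,4], [1,5], [1,6], [2,3], [2,4], [2,5], [2,6], [3,4], [3,5], [4,5], [5,6]
  2-simplices (12): [0,2,4], [0,2,6], [0,3,4], [0,3,5], [0,5,6], [1,2,3], [1,2,6], [1,3,4], [1,4,5], [1,5,6], [2,3,5], [2,4,5]

so the chain groups are C_0 ≅ Z^7, C_1 ≅ Z^18, C_2 ≅ Z^12.

The boundary map ∂_1: C_1 → C_0 maps an edge to its endpoints' difference, ∂[p,q] = q − p. For instance
  ∂[5,6] = [6] − [5].
The resulting 7×18 matrix has rank 6, and its Smith normal form has invariant factors (1,1,1,1,1,1).

Boundary ∂_2: C_2 → C_1 sends each 2-simplex [p,q,r] to [q,r] − [p,r] + [p,q]. For instance
  ∂[2,4,5] = [4,5] − [2,5] + [2,4],
  ∂[2,3,5] = [3,5] − [2,5] + [2,3].
The resulting 18×12 matrix has rank 12, and its Smith normal form has invariant factors (1,1,1,1,1,1,1,1,1,1,1,2).

Reading off H_k = ker ∂_k / im ∂_{k+1}:

  H_0: rank C_0 − rank ∂_1 = 7 − 6 = 1, and the invariant factors of ∂_1 are all 1, so H_0 = Z.
  H_1: rank ker ∂_1 − rank ∂_2 = (18 − 6) − 12 = 0, and ∂_2 has invariant factor 2 > 1, so H_1 = Z/2.
  H_2: rank ker ∂_2 − rank ∂_3 = (12 − 12) − 0 = 0, and there is no ∂_3, so H_2 = 0.

Hence the Betti numbers are b_0 = 1, b_1 = 0, b_2 = 0.

b_0 = 1, b_1 = 0, b_2 = 0.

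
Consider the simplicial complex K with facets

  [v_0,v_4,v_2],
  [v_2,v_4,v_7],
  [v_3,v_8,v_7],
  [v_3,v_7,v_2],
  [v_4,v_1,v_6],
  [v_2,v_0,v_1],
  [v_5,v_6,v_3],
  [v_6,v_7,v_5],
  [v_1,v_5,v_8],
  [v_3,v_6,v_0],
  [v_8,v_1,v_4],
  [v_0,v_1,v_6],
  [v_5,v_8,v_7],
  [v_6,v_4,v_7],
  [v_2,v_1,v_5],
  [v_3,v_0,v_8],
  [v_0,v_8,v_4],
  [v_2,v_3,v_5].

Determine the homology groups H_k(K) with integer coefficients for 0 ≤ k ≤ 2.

H_0 = Z,  H_1 = Z ⊕ Z/2,  H_2 = 0.

Take the total order v_0 < v_1 < v_2 < v_3 < v_4 < v_5 < v_6 < v_7 < v_8 on the vertex set. Then K (dimension 2) consists of the simplices:

  0-simplices (9): [v_0], [v_1], [v_2], [v_3], [v_4], [v_5], [v_6], [v_7], [v_8]
  1-simplices (27): (27 of them)
  2-simplices (18): (18 of them)

so the chain groups are C_0 ≅ Z^9, C_1 ≅ Z^27, C_2 ≅ Z^18.

Boundary ∂_1: C_1 → C_0 sends each edge [p,q] (with p < q) to q − p.
The 9×27 boundary matrix has rank 8 and Smith normal form diag(1,1,1,1,1,1,1,1).

The boundary map ∂_2: C_2 → C_1 maps a triangle to the signed sum of its edges. For instance
  ∂[v_1,v_4,v_6] = [v_4,v_6] − [v_1,v_6] + [v_1,v_4],
  ∂[v_0,v_1,v_6] = [v_1,v_6] − [v_0,v_6] + [v_0,v_1].
The resulting 27×18 matrix has rank 18, and its Smith normal form has invariant factors (1,1,1,1,1,1,1,1,1,1,1,1,1,1,1,1,1,2).

Computing H_k = (kernel of ∂_k) / (image of ∂_{k+1}):

  H_0: rank C_0 − rank ∂_1 = 9 − 8 = 1, and the invariant factors of ∂_1 are all 1, so H_0 = Z.
  H_1: rank ker ∂_1 − rank ∂_2 = (27 − 8) − 18 = 1, and ∂_2 has invariant factor 2 > 1, so H_1 = Z ⊕ Z/2.
  H_2: rank ker ∂_2 − rank ∂_3 = (18 − 18) − 0 = 0, and there is no ∂_3, so H_2 = 0.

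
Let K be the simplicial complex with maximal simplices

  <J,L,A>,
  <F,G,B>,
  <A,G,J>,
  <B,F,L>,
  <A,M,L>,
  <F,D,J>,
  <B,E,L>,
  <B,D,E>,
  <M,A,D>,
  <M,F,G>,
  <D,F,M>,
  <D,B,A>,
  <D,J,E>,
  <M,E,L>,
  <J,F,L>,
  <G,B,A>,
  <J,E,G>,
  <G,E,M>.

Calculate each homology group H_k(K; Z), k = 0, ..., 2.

Take the total order A < B < D < E < F < G < J < L < M on the vertex set. Then K (dimension 2) consists of the simplices:

  0-simplices (9): A, B, D, E, F, G, J, L, M
  1-simplices (27): AB, AD, AG, AJ, AL, AM, BD, BE, BF, BG, BL, DE, DF, DJ, DM, EG, EJ, EL, EM, FG, FJ, FL, FM, GJ, GM, JL, LM
  2-simplices (18): ABD, ABG, ADM, AGJ, AJL, ALM, BDE, BEL, BFG, BFL, DEJ, DFJ, DFM, EGJ, EGM, ELM, FGM, FJL

so the chain groups are C_0 ≅ Z^9, C_1 ≅ Z^27, C_2 ≅ Z^18.

Boundary ∂_1: C_1 → C_0 is given by ∂[p,q] = [q] − [p]. For instance
  ∂DJ = J − D.
As a 9×27 matrix over Z this has rank 8, with invariant factors (1,1,1,1,1,1,1,1).

∂_2: C_2 → C_1 maps a triangle to the signed sum of its edges. For instance
  ∂BFL = FL − BL + BF,
  ∂FGM = GM − FM + FG.
As a 27×18 matrix over Z this has rank 17, with invariant factors (1,1,1,1,1,1,1,1,1,1,1,1,1,1,1,1,1).

Reading off H_k = ker ∂_k / im ∂_{k+1}:

  H_0: rank C_0 − rank ∂_1 = 9 − 8 = 1, and the invariant factors of ∂_1 are all 1, so H_0 = Z.
  H_1: rank ker ∂_1 − rank ∂_2 = (27 − 8) − 17 = 2, and the invariant factors of ∂_2 are all 1, so H_1 = Z^2.
  H_2: rank ker ∂_2 − rank ∂_3 = (18 − 17) − 0 = 1, and there is no ∂_3, so H_2 = Z.

As a check, the Euler characteristic is 9 − 27 + 18 = 0, which agrees with 1 − 2 + 1 = 0.
(K is a triangulation of the torus T^2.)

H_0 ≅ Z,  H_1 ≅ Z^2,  H_2 ≅ Z.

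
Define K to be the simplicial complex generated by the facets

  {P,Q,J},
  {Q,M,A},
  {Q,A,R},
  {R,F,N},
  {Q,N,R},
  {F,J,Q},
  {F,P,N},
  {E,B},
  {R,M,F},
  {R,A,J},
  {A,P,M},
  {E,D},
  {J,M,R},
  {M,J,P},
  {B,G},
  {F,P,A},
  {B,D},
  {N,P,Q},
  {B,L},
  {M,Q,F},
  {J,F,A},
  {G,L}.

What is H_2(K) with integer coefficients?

H_2 = Z.

We work with the vertex ordering A < B < D < E < F < G < J < L < M < N < P < Q < R. The simplices of K, each written with vertices in increasing order, are:

  0-simplices (13): A, B, D, E, F, G, J, L, M, N, P, Q, R
  1-simplices (30): AF, AJ, AM, AP, AQ, AR, BD, BE, BG, BL, DE, FJ, FM, FN, FP, FQ, FR, GL, JM, JP, JQ, JR, MP, MQ, MR, NP, NQ, NR, PQ, QR
  2-simplices (16): AFJ, AFP, AJR, AMP, AMQ, AQR, FJQ, FMQ, FMR, FNP, FNR, JMP, JMR, JPQ, NPQ, NQR

so the chain groups are C_0 ≅ Z^13, C_1 ≅ Z^30, C_2 ≅ Z^16.

Boundary ∂_1: C_1 → C_0 sends each edge [p,q] (with p < q) to q − p. For instance
  ∂NQ = Q − N.
As a 13×30 matrix over Z this has rank 11, with invariant factors (1,1,1,1,1,1,1,1,1,1,1).

Boundary ∂_2: C_2 → C_1 sends each 2-simplex [p,q,r] to [q,r] − [p,r] + [p,q]. For instance
  ∂AMQ = MQ − AQ + AM,
  ∂AFJ = FJ − AJ + AF.
The 30×16 boundary matrix has rank 15 and Smith normal form diag(1,1,1,1,1,1,1,1,1,1,1,1,1,1,1).

Reading off H_k = ker ∂_k / im ∂_{k+1}:

  H_2: rank ker ∂_2 − rank ∂_3 = (16 − 15) − 0 = 1, and there is no ∂_3, so H_2 = Z.

(K is a triangulation of the disjoint union of the torus T^2 and a wedge of 2 circles.)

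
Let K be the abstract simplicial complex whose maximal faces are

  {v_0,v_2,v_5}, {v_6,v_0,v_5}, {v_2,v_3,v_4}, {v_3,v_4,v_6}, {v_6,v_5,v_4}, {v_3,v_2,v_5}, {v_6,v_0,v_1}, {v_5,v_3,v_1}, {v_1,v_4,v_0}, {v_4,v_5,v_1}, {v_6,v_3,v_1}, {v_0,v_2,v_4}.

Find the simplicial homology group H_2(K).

H_2 = 0.

K has 7 vertices, 18 edges, 12 triangles.
rank ∂_2 = 12, rank ∂_3 = 0 ⇒ b_2 = 12 − 12 − 0 = 0. So H_2 = 0.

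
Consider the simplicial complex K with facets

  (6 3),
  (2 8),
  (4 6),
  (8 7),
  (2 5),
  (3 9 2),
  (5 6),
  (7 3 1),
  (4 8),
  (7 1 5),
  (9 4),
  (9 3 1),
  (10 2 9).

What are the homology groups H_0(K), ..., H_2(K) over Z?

Fix the vertex order 1 < 2 < 3 < 4 < 5 < 6 < 7 < 8 < 9 < 10 and write every simplex with vertices in increasing order. Then dim K = 2 and the simplices of K are:

  0-simplices (10): [1], [2], [3], [4], [5], [6], [7], [8], [9], [10]
  1-simplices (19): [1,3], [1,5], [1,7], [1,9], [2,3], [2,5], [2,8], [2,9], [2,10], [3,6], [3,7], [3,9], [4,6], [4,8], [4,9], [5,6], [5,7], [7,8], [9,10]
  2-simplices (5): [1,3,7], [1,3,9], [1,5,7], [2,3,9], [2,9,10]

Hence C_0 ≅ Z^10, C_1 ≅ Z^19, C_2 ≅ Z^5.

Boundary ∂_1: C_1 → C_0 maps an edge to its endpoints' difference, ∂[p,q] = q − p. For instance
  ∂[2,5] = [5] − [2].
This gives a 10×19 integer matrix of rank 9; reducing to Smith normal form yields diagonal entries (1,1,1,1,1,1,1,1,1).

The boundary map ∂_2: C_2 → C_1 maps a triangle to the signed sum of its edges. For instance
  ∂[2,9,10] = [9,10] − [2,10] + [2,9],
  ∂[1,3,7] = [3,7] − [1,7] + [1,3].
The resulting 19×5 matrix has rank 5, and its Smith normal form has invariant factors (1,1,1,1,1).

Computing H_k = (kernel of ∂_k) / (image of ∂_{k+1}):

  H_0: rank C_0 − rank ∂_1 = 10 − 9 = 1, and the invariant factors of ∂_1 are all 1, so H_0 ≅ Z.
  H_1: rank ker ∂_1 − rank ∂_2 = (19 − 9) − 5 = 5, and the invariant factors of ∂_2 are all 1, so H_1 ≅ Z^5.
  H_2: rank ker ∂_2 − rank ∂_3 = (5 − 5) − 0 = 0, and there is no ∂_3, so H_2 ≅ 0.

H_0 = Z,  H_1 = Z^5,  H_2 = 0.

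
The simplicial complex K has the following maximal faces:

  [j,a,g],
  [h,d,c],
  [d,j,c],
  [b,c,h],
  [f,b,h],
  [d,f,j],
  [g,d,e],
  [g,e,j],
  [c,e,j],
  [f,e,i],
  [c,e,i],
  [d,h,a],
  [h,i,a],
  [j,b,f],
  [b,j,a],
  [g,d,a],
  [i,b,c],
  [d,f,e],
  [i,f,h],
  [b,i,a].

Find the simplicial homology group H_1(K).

Fix the vertex order a < b < c < d < e < f < g < h < i < j and write every simplex with vertices in increasing order. Then dim K = 2 and the simplices of K are:

  0-simplices (10): a, b, c, d, e, f, g, h, i, j
  1-simplices (30): ab, ad, ag, ah, ai, aj, bc, bf, bh, bi, bj, cd, ce, ch, ci, cj, de, df, dg, dh, dj, ef, eg, ei, ej, fh, fi, fj, gj, hi
  2-simplices (20): abi, abj, adg, adh, agj, ahi, bch, bci, bfh, bfj, cdh, cdj, cei, cej, def, deg, dfj, efi, egj, fhi

Hence C_0 ≅ Z^10, C_1 ≅ Z^30, C_2 ≅ Z^20.

Boundary ∂_1: C_1 → C_0 maps an edge to its endpoints' difference, ∂[p,q] = q − p.
The resulting 10×30 matrix has rank 9, and its Smith normal form has invariant factors (1,1,1,1,1,1,1,1,1).

Boundary ∂_2: C_2 → C_1 sends each 2-simplex [p,q,r] to [q,r] − [p,r] + [p,q]. For instance
  ∂abi = bi − ai + ab,
  ∂cej = ej − cj + ce.
As a 30×20 matrix over Z this has rank 20, with invariant factors (1,1,1,1,1,1,1,1,1,1,1,1,1,1,1,1,1,1,1,2).

Now H_k = ker ∂_k / im ∂_{k+1}, so:

  H_1: rank ker ∂_1 − rank ∂_2 = (30 − 9) − 20 = 1, and ∂_2 has invariant factor 2 > 1, so H_1 ≅ Z ⊕ Z/2.

(K is a triangulation of the Klein bottle.)

H_1 = Z ⊕ Z/2.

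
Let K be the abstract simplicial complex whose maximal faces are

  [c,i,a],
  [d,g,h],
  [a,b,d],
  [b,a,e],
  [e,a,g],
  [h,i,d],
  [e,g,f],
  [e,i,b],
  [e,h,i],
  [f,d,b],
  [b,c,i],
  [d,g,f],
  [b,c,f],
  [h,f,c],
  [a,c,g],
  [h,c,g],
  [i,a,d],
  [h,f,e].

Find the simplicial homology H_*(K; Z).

We work with the vertex ordering a < b < c < d < e < f < g < h < i. The simplices of K, each written with vertices in increasing order, are:

  0-simplices (9): a, b, c, d, e, f, g, h, i
  1-simplices (27): ab, ac, ad, ae, ag, ai, bc, bd, be, bf, bi, cf, cg, ch, ci, df, dg, dh, di, ef, eg, eh, ei, fg, fh, gh, hi
  2-simplices (18): abd, abe, acg, aci, adi, aeg, bcf, bci, bdf, bei, cfh, cgh, dfg, dgh, dhi, efg, efh, ehi

so the chain groups are C_0 ≅ Z^9, C_1 ≅ Z^27, C_2 ≅ Z^18.

The boundary map ∂_1: C_1 → C_0 is given by ∂[p,q] = [q] − [p].
This gives a 9×27 integer matrix of rank 8; reducing to Smith normal form yields diagonal entries (1,1,1,1,1,1,1,1).

The boundary map ∂_2: C_2 → C_1 acts by ∂[p,q,r] = [q,r] − [p,r] + [p,q]. For instance
  ∂bdf = df − bf + bd,
  ∂efg = fg − eg + ef.
As a 27×18 matrix over Z this has rank 18, with invariant factors (1,1,1,1,1,1,1,1,1,1,1,1,1,1,1,1,1,2).

Reading off H_k = ker ∂_k / im ∂_{k+1}:

  H_0: rank C_0 − rank ∂_1 = 9 − 8 = 1, and the invariant factors of ∂_1 are all 1, so H_0 = Z.
  H_1: rank ker ∂_1 − rank ∂_2 = (27 − 8) − 18 = 1, and ∂_2 has invariant factor 2 > 1, so H_1 = Z × Z/2.
  H_2: rank ker ∂_2 − rank ∂_3 = (18 − 18) − 0 = 0, and there is no ∂_3, so H_2 = 0.

As a check, the Euler characteristic is 9 − 27 + 18 = 0, which agrees with 1 − 1 + 0 = 0.
(K is a triangulation of the Klein bottle.)

H_0 ≅ Z,  H_1 ≅ Z × Z/2,  H_2 = 0.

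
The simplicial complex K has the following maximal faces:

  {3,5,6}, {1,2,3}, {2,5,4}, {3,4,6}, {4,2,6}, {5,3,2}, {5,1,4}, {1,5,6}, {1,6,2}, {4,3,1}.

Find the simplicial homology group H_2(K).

K has 6 vertices, 15 edges, 10 triangles.
rank ∂_2 = 10, rank ∂_3 = 0 ⇒ b_2 = 10 − 10 − 0 = 0. So H_2 = 0.

H_2 ≅ 0.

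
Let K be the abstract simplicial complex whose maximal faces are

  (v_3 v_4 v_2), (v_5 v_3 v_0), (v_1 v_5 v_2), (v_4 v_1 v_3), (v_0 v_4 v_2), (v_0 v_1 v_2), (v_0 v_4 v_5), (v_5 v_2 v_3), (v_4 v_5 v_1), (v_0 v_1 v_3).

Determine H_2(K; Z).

H_2 ≅ 0.

Take the total order v_0 < v_1 < v_2 < v_3 < v_4 < v_5 on the vertex set. Then K (dimension 2) consists of the simplices:

  0-simplices (6): [v_0], [v_1], [v_2], [v_3], [v_4], [v_5]
  1-simplices (15): (15 of them)
  2-simplices (10): [v_0,v_1,v_2], [v_0,v_1,v_3], [v_0,v_2,v_4], [v_0,v_3,v_5], [v_0,v_4,v_5], [v_1,v_2,v_5], [v_1,v_3,v_4], [v_1,v_4,v_5], [v_2,v_3,v_4], [v_2,v_3,v_5]

Hence C_0 ≅ Z^6, C_1 ≅ Z^15, C_2 ≅ Z^10.

The boundary map ∂_1: C_1 → C_0 is given by ∂[p,q] = [q] − [p].
The 6×15 boundary matrix has rank 5 and Smith normal form diag(1,1,1,1,1).

∂_2: C_2 → C_1 acts by ∂[p,q,r] = [q,r] − [p,r] + [p,q]. For instance
  ∂[v_0,v_1,v_3] = [v_1,v_3] − [v_0,v_3] + [v_0,v_1],
  ∂[v_2,v_3,v_4] = [v_3,v_4] − [v_2,v_4] + [v_2,v_3].
The 15×10 boundary matrix has rank 10 and Smith normal form diag(1,1,1,1,1,1,1,1,1,2).

Computing H_k = (kernel of ∂_k) / (image of ∂_{k+1}):

  H_2: rank ker ∂_2 − rank ∂_3 = (10 − 10) − 0 = 0, and there is no ∂_3, so H_2 ≅ 0.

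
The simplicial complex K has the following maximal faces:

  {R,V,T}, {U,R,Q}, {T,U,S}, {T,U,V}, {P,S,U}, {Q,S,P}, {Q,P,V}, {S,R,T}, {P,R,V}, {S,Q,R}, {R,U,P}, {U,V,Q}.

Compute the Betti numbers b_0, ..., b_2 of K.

Order the vertices as P < Q < R < S < T < U < V. Listing each simplex with vertices in this order, K has dimension 2 with simplices:

  0-simplices (7): P, Q, R, S, T, U, V
  1-simplices (18): PQ, PR, PS, PU, PV, QR, QS, QU, QV, RS, RT, RU, RV, ST, SU, TU, TV, UV
  2-simplices (12): PQS, PQV, PRU, PRV, PSU, QRS, QRU, QUV, RST, RTV, STU, TUV

giving chain groups C_0 ≅ Z^7, C_1 ≅ Z^18, C_2 ≅ Z^12.

Boundary ∂_1: C_1 → C_0 is given by ∂[p,q] = [q] − [p]. For instance
  ∂RV = V − R.
This gives a 7×18 integer matrix of rank 6; reducing to Smith normal form yields diagonal entries (1,1,1,1,1,1).

The boundary map ∂_2: C_2 → C_1 maps a triangle to the signed sum of its edges. For instance
  ∂PSU = SU − PU + PS,
  ∂QRS = RS − QS + QR.
The resulting 18×12 matrix has rank 12, and its Smith normal form has invariant factors (1,1,1,1,1,1,1,1,1,1,1,2).

Reading off H_k = ker ∂_k / im ∂_{k+1}:

  H_0: rank C_0 − rank ∂_1 = 7 − 6 = 1, and the invariant factors of ∂_1 are all 1, so H_0 = Z.
  H_1: rank ker ∂_1 − rank ∂_2 = (18 − 6) − 12 = 0, and ∂_2 has invariant factor 2 > 1, so H_1 = Z/2Z.
  H_2: rank ker ∂_2 − rank ∂_3 = (12 − 12) − 0 = 0, and there is no ∂_3, so H_2 = 0.

As a check, the Euler characteristic is 7 − 18 + 12 = 1, which agrees with 1 − 0 + 0 = 1.

Hence the Betti numbers are b_0 = 1, b_1 = 0, b_2 = 0.

b_0 = 1, b_1 = 0, b_2 = 0.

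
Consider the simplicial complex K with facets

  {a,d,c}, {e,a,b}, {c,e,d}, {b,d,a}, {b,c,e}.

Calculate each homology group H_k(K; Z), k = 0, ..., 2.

H_0 = Z,  H_1 = Z,  H_2 = 0.

Take the total order a < b < c < d < e on the vertex set. Then K (dimension 2) consists of the simplices:

  0-simplices (5): a, b, c, d, e
  1-simplices (10): ab, ac, ad, ae, bc, bd, be, cd, ce, de
  2-simplices (5): abd, abe, acd, bce, cde

so the chain groups are C_0 ≅ Z^5, C_1 ≅ Z^10, C_2 ≅ Z^5.

∂_1: C_1 → C_0 maps an edge to its endpoints' difference, ∂[p,q] = q − p. For instance
  ∂ab = b − a.
The resulting 5×10 matrix has rank 4, and its Smith normal form has invariant factors (1,1,1,1).

∂_2: C_2 → C_1 acts by ∂[p,q,r] = [q,r] − [p,r] + [p,q]. For instance
  ∂acd = cd − ad + ac,
  ∂cde = de − ce + cd.
As a 10×5 matrix over Z this has rank 5, with invariant factors (1,1,1,1,1).

Reading off H_k = ker ∂_k / im ∂_{k+1}:

  H_0: rank C_0 − rank ∂_1 = 5 − 4 = 1, and the invariant factors of ∂_1 are all 1, so H_0 = Z.
  H_1: rank ker ∂_1 − rank ∂_2 = (10 − 4) − 5 = 1, and the invariant factors of ∂_2 are all 1, so H_1 = Z.
  H_2: rank ker ∂_2 − rank ∂_3 = (5 − 5) − 0 = 0, and there is no ∂_3, so H_2 = 0.

(K is a triangulation of the Möbius band.)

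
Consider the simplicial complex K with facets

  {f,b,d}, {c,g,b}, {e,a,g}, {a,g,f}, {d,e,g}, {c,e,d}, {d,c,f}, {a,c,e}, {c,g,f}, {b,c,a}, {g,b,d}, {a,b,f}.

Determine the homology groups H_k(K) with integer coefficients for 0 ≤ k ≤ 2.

K has 7 vertices, 18 edges, 12 triangles.
rank ∂_0 = 0, rank ∂_1 = 6 ⇒ b_0 = 7 − 0 − 6 = 1; all invariant factors of ∂_1 are 1 so no torsion. So H_0 ≅ Z.
rank ∂_1 = 6, rank ∂_2 = 12 ⇒ b_1 = 18 − 6 − 12 = 0; ∂_2 has invariant factor(s) [2] giving torsion. So H_1 ≅ Z/2.
rank ∂_2 = 12, rank ∂_3 = 0 ⇒ b_2 = 12 − 12 − 0 = 0. So H_2 ≅ 0.

H_0 = Z,  H_1 = Z/2,  H_2 = 0.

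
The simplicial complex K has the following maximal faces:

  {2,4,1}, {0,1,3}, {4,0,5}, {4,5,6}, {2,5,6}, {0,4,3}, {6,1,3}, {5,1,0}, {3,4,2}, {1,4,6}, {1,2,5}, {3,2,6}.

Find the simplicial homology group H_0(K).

We work with the vertex ordering 0 < 1 < 2 < 3 < 4 < 5 < 6. The simplices of K, each written with vertices in increasing order, are:

  0-simplices (7): [0], [1], [2], [3], [4], [5], [6]
  1-simplices (18): [0,1], [0,3], [0,4], [0,5], [1,2], [1,3], [1,4], [1,5], [1,6], [2,3], [2,4], [2,5], [2,6], [3,4], [3,6], [4,5], [4,6], [5,6]
  2-simplices (12): [0,1,3], [0,1,5], [0,3,4], [0,4,5], [1,2,4], [1,2,5], [1,3,6], [1,4,6], [2,3,4], [2,3,6], [2,5,6], [4,5,6]

so the chain groups are C_0 ≅ Z^7, C_1 ≅ Z^18, C_2 ≅ Z^12.

The boundary map ∂_1: C_1 → C_0 is given by ∂[p,q] = [q] − [p]. For instance
  ∂[0,5] = [5] − [0].
The 7×18 boundary matrix has rank 6 and Smith normal form diag(1,1,1,1,1,1).

Boundary ∂_2: C_2 → C_1 acts by ∂[p,q,r] = [q,r] − [p,r] + [p,q]. For instance
  ∂[4,5,6] = [5,6] − [4,6] + [4,5],
  ∂[0,1,3] = [1,3] − [0,3] + [0,1].
As a 18×12 matrix over Z this has rank 12, with invariant factors (1,1,1,1,1,1,1,1,1,1,1,2).

Reading off H_k = ker ∂_k / im ∂_{k+1}:

  H_0: rank C_0 − rank ∂_1 = 7 − 6 = 1, and the invariant factors of ∂_1 are all 1, so H_0 ≅ Z.

H_0 = Z.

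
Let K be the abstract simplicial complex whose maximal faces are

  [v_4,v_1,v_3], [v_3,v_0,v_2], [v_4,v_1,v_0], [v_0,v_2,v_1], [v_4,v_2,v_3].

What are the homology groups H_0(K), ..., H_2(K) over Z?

K has 5 vertices, 10 edges, 5 triangles.
rank ∂_0 = 0, rank ∂_1 = 4 ⇒ b_0 = 5 − 0 − 4 = 1; all invariant factors of ∂_1 are 1 so no torsion. So H_0 = Z.
rank ∂_1 = 4, rank ∂_2 = 5 ⇒ b_1 = 10 − 4 − 5 = 1; all invariant factors of ∂_2 are 1 so no torsion. So H_1 = Z.
rank ∂_2 = 5, rank ∂_3 = 0 ⇒ b_2 = 5 − 5 − 0 = 0. So H_2 = 0.

H_0 = Z,  H_1 = Z,  H_2 = 0.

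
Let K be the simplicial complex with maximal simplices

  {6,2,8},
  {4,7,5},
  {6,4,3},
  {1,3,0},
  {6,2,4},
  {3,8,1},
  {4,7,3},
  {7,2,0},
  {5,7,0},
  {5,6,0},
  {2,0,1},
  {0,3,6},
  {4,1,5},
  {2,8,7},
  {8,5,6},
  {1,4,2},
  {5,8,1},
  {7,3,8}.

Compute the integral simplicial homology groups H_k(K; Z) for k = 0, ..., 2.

H_0 = Z,  H_1 = Z^2,  H_2 = Z.

Take the total order 0 < 1 < 2 < 3 < 4 < 5 < 6 < 7 < 8 on the vertex set. Then K (dimension 2) consists of the simplices:

  0-simplices (9): [0], [1], [2], [3], [4], [5], [6], [7], [8]
  1-simplices (27): (27 of them)
  2-simplices (18): [0,1,2], [0,1,3], [0,2,7], [0,3,6], [0,5,6], [0,5,7], [1,2,4], [1,3,8], [1,4,5], [1,5,8], [2,4,6], [2,6,8], [2,7,8], [3,4,6], [3,4,7], [3,7,8], [4,5,7], [5,6,8]

giving chain groups C_0 ≅ Z^9, C_1 ≅ Z^27, C_2 ≅ Z^18.

∂_1: C_1 → C_0 maps an edge to its endpoints' difference, ∂[p,q] = q − p.
As a 9×27 matrix over Z this has rank 8, with invariant factors (1,1,1,1,1,1,1,1).

Boundary ∂_2: C_2 → C_1 maps a triangle to the signed sum of its edges. For instance
  ∂[3,7,8] = [7,8] − [3,8] + [3,7],
  ∂[0,2,7] = [2,7] − [0,7] + [0,2].
The 27×18 boundary matrix has rank 17 and Smith normal form diag(1,1,1,1,1,1,1,1,1,1,1,1,1,1,1,1,1).

Reading off H_k = ker ∂_k / im ∂_{k+1}:

  H_0: rank C_0 − rank ∂_1 = 9 − 8 = 1, and the invariant factors of ∂_1 are all 1, so H_0 ≅ Z.
  H_1: rank ker ∂_1 − rank ∂_2 = (27 − 8) − 17 = 2, and the invariant factors of ∂_2 are all 1, so H_1 ≅ Z^2.
  H_2: rank ker ∂_2 − rank ∂_3 = (18 − 17) − 0 = 1, and there is no ∂_3, so H_2 ≅ Z.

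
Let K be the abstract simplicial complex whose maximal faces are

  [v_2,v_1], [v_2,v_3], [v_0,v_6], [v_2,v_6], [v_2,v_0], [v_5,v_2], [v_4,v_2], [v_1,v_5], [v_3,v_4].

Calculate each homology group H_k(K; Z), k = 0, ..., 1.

Fix the vertex order v_0 < v_1 < v_2 < v_3 < v_4 < v_5 < v_6 and write every simplex with vertices in increasing order. Then dim K = 1 and the simplices of K are:

  0-simplices (7): [v_0], [v_1], [v_2], [v_3], [v_4], [v_5], [v_6]
  1-simplices (9): [v_0,v_2], [v_0,v_6], [v_1,v_2], [v_1,v_5], [v_2,v_3], [v_2,v_4], [v_2,v_5], [v_2,v_6], [v_3,v_4]

giving chain groups C_0 ≅ Z^7, C_1 ≅ Z^9.

Boundary ∂_1: C_1 → C_0 is given by ∂[p,q] = [q] − [p].
This gives a 7×9 integer matrix of rank 6; reducing to Smith normal form yields diagonal entries (1,1,1,1,1,1).

Now H_k = ker ∂_k / im ∂_{k+1}, so:

  H_0: rank C_0 − rank ∂_1 = 7 − 6 = 1, and the invariant factors of ∂_1 are all 1, so H_0 ≅ Z.
  H_1: rank ker ∂_1 − rank ∂_2 = (9 − 6) − 0 = 3, and there is no ∂_2, so H_1 ≅ Z^3.

H_0 = Z,  H_1 = Z^3.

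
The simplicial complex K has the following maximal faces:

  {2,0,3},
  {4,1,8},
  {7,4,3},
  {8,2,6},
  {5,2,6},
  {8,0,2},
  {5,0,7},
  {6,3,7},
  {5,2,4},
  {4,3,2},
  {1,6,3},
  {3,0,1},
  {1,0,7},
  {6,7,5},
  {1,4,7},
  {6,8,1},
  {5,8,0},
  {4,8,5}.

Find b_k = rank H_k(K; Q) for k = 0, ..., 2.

Take the total order 0 < 1 < 2 < 3 < 4 < 5 < 6 < 7 < 8 on the vertex set. Then K (dimension 2) consists of the simplices:

  0-simplices (9): [0], [1], [2], [3], [4], [5], [6], [7], [8]
  1-simplices (27): (27 of them)
  2-simplices (18): [0,1,3], [0,1,7], [0,2,3], [0,2,8], [0,5,7], [0,5,8], [1,3,6], [1,4,7], [1,4,8], [1,6,8], [2,3,4], [2,4,5], [2,5,6], [2,6,8], [3,4,7], [3,6,7], [4,5,8], [5,6,7]

Hence C_0 ≅ Z^9, C_1 ≅ Z^27, C_2 ≅ Z^18.

Boundary ∂_1: C_1 → C_0 is given by ∂[p,q] = [q] − [p]. For instance
  ∂[5,6] = [6] − [5].
The 9×27 boundary matrix has rank 8 and Smith normal form diag(1,1,1,1,1,1,1,1).

∂_2: C_2 → C_1 acts by ∂[p,q,r] = [q,r] − [p,r] + [p,q]. For instance
  ∂[0,5,8] = [5,8] − [0,8] + [0,5],
  ∂[0,2,8] = [2,8] − [0,8] + [0,2].
As a 27×18 matrix over Z this has rank 18, with invariant factors (1,1,1,1,1,1,1,1,1,1,1,1,1,1,1,1,1,2).

Computing H_k = (kernel of ∂_k) / (image of ∂_{k+1}):

  H_0: rank C_0 − rank ∂_1 = 9 − 8 = 1, and the invariant factors of ∂_1 are all 1, so H_0 = Z.
  H_1: rank ker ∂_1 − rank ∂_2 = (27 − 8) − 18 = 1, and ∂_2 has invariant factor 2 > 1, so H_1 = Z ⊕ Z_2.
  H_2: rank ker ∂_2 − rank ∂_3 = (18 − 18) − 0 = 0, and there is no ∂_3, so H_2 = 0.

Hence the Betti numbers are b_0 = 1, b_1 = 1, b_2 = 0.

b_0 = 1, b_1 = 1, b_2 = 0.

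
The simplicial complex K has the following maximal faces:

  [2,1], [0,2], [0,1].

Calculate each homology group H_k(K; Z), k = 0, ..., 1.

K has 3 vertices, 3 edges.
rank ∂_0 = 0, rank ∂_1 = 2 ⇒ b_0 = 3 − 0 − 2 = 1; all invariant factors of ∂_1 are 1 so no torsion. So H_0 ≅ Z.
rank ∂_1 = 2, rank ∂_2 = 0 ⇒ b_1 = 3 − 2 − 0 = 1. So H_1 ≅ Z.

H_0 = Z,  H_1 = Z.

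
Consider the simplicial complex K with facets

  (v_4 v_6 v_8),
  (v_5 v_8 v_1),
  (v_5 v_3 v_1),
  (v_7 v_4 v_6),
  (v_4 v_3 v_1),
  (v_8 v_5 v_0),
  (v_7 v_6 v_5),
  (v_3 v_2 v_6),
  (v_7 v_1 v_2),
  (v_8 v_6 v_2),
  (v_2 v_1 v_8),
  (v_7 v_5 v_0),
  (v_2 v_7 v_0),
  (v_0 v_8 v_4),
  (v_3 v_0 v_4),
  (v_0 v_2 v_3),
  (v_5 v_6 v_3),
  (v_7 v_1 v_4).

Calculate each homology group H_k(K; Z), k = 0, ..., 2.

H_0 ≅ Z,  H_1 ≅ Z^2,  H_2 ≅ Z.

Fix the vertex order v_0 < v_1 < v_2 < v_3 < v_4 < v_5 < v_6 < v_7 < v_8 and write every simplex with vertices in increasing order. Then dim K = 2 and the simplices of K are:

  0-simplices (9): [v_0], [v_1], [v_2], [v_3], [v_4], [v_5], [v_6], [v_7], [v_8]
  1-simplices (27): (27 of them)
  2-simplices (18): (18 of them)

so the chain groups are C_0 ≅ Z^9, C_1 ≅ Z^27, C_2 ≅ Z^18.

∂_1: C_1 → C_0 maps an edge to its endpoints' difference, ∂[p,q] = q − p. For instance
  ∂[v_1,v_8] = [v_8] − [v_1].
This gives a 9×27 integer matrix of rank 8; reducing to Smith normal form yields diagonal entries (1,1,1,1,1,1,1,1).

The boundary map ∂_2: C_2 → C_1 maps a triangle to the signed sum of its edges. For instance
  ∂[v_1,v_5,v_8] = [v_5,v_8] − [v_1,v_8] + [v_1,v_5],
  ∂[v_5,v_6,v_7] = [v_6,v_7] − [v_5,v_7] + [v_5,v_6].
This gives a 27×18 integer matrix of rank 17; reducing to Smith normal form yields diagonal entries (1,1,1,1,1,1,1,1,1,1,1,1,1,1,1,1,1).

Now H_k = ker ∂_k / im ∂_{k+1}, so:

  H_0: rank C_0 − rank ∂_1 = 9 − 8 = 1, and the invariant factors of ∂_1 are all 1, so H_0 ≅ Z.
  H_1: rank ker ∂_1 − rank ∂_2 = (27 − 8) − 17 = 2, and the invariant factors of ∂_2 are all 1, so H_1 ≅ Z^2.
  H_2: rank ker ∂_2 − rank ∂_3 = (18 − 17) − 0 = 1, and there is no ∂_3, so H_2 ≅ Z.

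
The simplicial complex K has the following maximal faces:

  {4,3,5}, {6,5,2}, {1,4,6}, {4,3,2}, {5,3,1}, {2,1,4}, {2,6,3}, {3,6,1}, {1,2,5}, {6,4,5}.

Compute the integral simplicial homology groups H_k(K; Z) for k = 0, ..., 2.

We work with the vertex ordering 1 < 2 < 3 < 4 < 5 < 6. The simplices of K, each written with vertices in increasing order, are:

  0-simplices (6): [1], [2], [3], [4], [5], [6]
  1-simplices (15): [1,2], [1,3], [1,4], [1,5], [1,6], [2,3], [2,4], [2,5], [2,6], [3,4], [3,5], [3,6], [4,5], [4,6], [5,6]
  2-simplices (10): [1,2,4], [1,2,5], [1,3,5], [1,3,6], [1,4,6], [2,3,4], [2,3,6], [2,5,6], [3,4,5], [4,5,6]

giving chain groups C_0 ≅ Z^6, C_1 ≅ Z^15, C_2 ≅ Z^10.

The boundary map ∂_1: C_1 → C_0 maps an edge to its endpoints' difference, ∂[p,q] = q − p.
The 6×15 boundary matrix has rank 5 and Smith normal form diag(1,1,1,1,1).

∂_2: C_2 → C_1 sends each 2-simplex [p,q,r] to [q,r] − [p,r] + [p,q]. For instance
  ∂[4,5,6] = [5,6] − [4,6] + [4,5],
  ∂[2,3,4] = [3,4] − [2,4] + [2,3].
As a 15×10 matrix over Z this has rank 10, with invariant factors (1,1,1,1,1,1,1,1,1,2).

Reading off H_k = ker ∂_k / im ∂_{k+1}:

  H_0: rank C_0 − rank ∂_1 = 6 − 5 = 1, and the invariant factors of ∂_1 are all 1, so H_0 = Z.
  H_1: rank ker ∂_1 − rank ∂_2 = (15 − 5) − 10 = 0, and ∂_2 has invariant factor 2 > 1, so H_1 = Z/2.
  H_2: rank ker ∂_2 − rank ∂_3 = (10 − 10) − 0 = 0, and there is no ∂_3, so H_2 = 0.

As a check, the Euler characteristic is 6 − 15 + 10 = 1, which agrees with 1 − 0 + 0 = 1.
(K is a triangulation of the real projective plane RP^2.)

H_0 = Z,  H_1 = Z/2,  H_2 = 0.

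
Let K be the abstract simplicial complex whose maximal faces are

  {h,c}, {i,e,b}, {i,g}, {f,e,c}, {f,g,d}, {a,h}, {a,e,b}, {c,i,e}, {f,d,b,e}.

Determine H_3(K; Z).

H_3 = 0.

Take the total order a < b < c < d < e < f < g < h < i on the vertex set. Then K (dimension 3) consists of the simplices:

  0-simplices (9): a, b, c, d, e, f, g, h, i
  1-simplices (18): ab, ae, ah, bd, be, bf, bi, ce, cf, ch, ci, de, df, dg, ef, ei, fg, gi
  2-simplices (9): abe, bde, bdf, bef, bei, cef, cei, def, dfg
  3-simplices (1): bdef

Hence C_0 ≅ Z^9, C_1 ≅ Z^18, C_2 ≅ Z^9, C_3 ≅ Z^1.

The boundary map ∂_1: C_1 → C_0 maps an edge to its endpoints' difference, ∂[p,q] = q − p. For instance
  ∂ci = i − c.
As a 9×18 matrix over Z this has rank 8, with invariant factors (1,1,1,1,1,1,1,1).

The boundary map ∂_2: C_2 → C_1 sends each 2-simplex [p,q,r] to [q,r] − [p,r] + [p,q]. For instance
  ∂bde = de − be + bd,
  ∂bef = ef − bf + be.
This gives a 18×9 integer matrix of rank 8; reducing to Smith normal form yields diagonal entries (1,1,1,1,1,1,1,1).

Boundary ∂_3: C_3 → C_2 sends each 3-simplex σ to the alternating sum Σ_i (−1)^i (σ with its i-th vertex removed). For instance
  ∂bdef = def − bef + bdf − bde.
As a 9×1 matrix over Z this has rank 1, with invariant factors (1).

Now H_k = ker ∂_k / im ∂_{k+1}, so:

  H_3: rank ker ∂_3 − rank ∂_4 = (1 − 1) − 0 = 0, and there is no ∂_4, so H_3 = 0.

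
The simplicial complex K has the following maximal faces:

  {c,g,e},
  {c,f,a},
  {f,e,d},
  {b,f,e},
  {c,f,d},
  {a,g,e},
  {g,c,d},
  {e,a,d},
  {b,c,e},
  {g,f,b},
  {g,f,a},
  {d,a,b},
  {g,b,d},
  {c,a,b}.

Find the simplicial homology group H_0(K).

K has 7 vertices, 21 edges, 14 triangles.
rank ∂_0 = 0, rank ∂_1 = 6 ⇒ b_0 = 7 − 0 − 6 = 1; all invariant factors of ∂_1 are 1 so no torsion. So H_0 ≅ Z.

H_0 ≅ Z.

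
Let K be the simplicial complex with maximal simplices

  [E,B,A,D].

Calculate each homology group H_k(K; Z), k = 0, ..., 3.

We work with the vertex ordering A < B < D < E. The simplices of K, each written with vertices in increasing order, are:

  0-simplices (4): A, B, D, E
  1-simplices (6): AB, AD, AE, BD, BE, DE
  2-simplices (4): ABD, ABE, ADE, BDE
  3-simplices (1): ABDE

so the chain groups are C_0 ≅ Z^4, C_1 ≅ Z^6, C_2 ≅ Z^4, C_3 ≅ Z^1.

∂_1: C_1 → C_0 maps an edge to its endpoints' difference, ∂[p,q] = q − p.
The resulting 4×6 matrix has rank 3, and its Smith normal form has invariant factors (1,1,1).

Boundary ∂_2: C_2 → C_1 acts by ∂[p,q,r] = [q,r] − [p,r] + [p,q]. For instance
  ∂ADE = DE − AE + AD,
  ∂ABD = BD − AD + AB.
As a 6×4 matrix over Z this has rank 3, with invariant factors (1,1,1).

The boundary map ∂_3: C_3 → C_2 sends each 3-simplex σ to the alternating sum Σ_i (−1)^i (σ with its i-th vertex removed). For instance
  ∂ABDE = BDE − ADE + ABE − ABD.
The 4×1 boundary matrix has rank 1 and Smith normal form diag(1).

Now H_k = ker ∂_k / im ∂_{k+1}, so:

  H_0: rank C_0 − rank ∂_1 = 4 − 3 = 1, and the invariant factors of ∂_1 are all 1, so H_0 = Z.
  H_1: rank ker ∂_1 − rank ∂_2 = (6 − 3) − 3 = 0, and the invariant factors of ∂_2 are all 1, so H_1 = 0.
  H_2: rank ker ∂_2 − rank ∂_3 = (4 − 3) − 1 = 0, and the invariant factors of ∂_3 are all 1, so H_2 = 0.
  H_3: rank ker ∂_3 − rank ∂_4 = (1 − 1) − 0 = 0, and there is no ∂_4, so H_3 = 0.

(K is a triangulation of the 3-simplex.)

H_0 = Z,  H_1 = 0,  H_2 = 0,  H_3 = 0.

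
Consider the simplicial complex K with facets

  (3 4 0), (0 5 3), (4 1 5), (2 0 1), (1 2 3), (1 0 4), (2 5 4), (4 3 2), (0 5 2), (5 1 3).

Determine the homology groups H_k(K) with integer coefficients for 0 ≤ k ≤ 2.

H_0 = Z,  H_1 = Z/2,  H_2 = 0.

K has 6 vertices, 15 edges, 10 triangles.
rank ∂_0 = 0, rank ∂_1 = 5 ⇒ b_0 = 6 − 0 − 5 = 1; all invariant factors of ∂_1 are 1 so no torsion. So H_0 = Z.
rank ∂_1 = 5, rank ∂_2 = 10 ⇒ b_1 = 15 − 5 − 10 = 0; ∂_2 has invariant factor(s) [2] giving torsion. So H_1 = Z/2.
rank ∂_2 = 10, rank ∂_3 = 0 ⇒ b_2 = 10 − 10 − 0 = 0. So H_2 = 0.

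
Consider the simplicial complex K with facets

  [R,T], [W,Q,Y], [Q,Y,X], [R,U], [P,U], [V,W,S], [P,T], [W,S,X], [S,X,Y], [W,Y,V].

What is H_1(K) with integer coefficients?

H_1 = Z^2.

Fix the vertex order P < Q < R < S < T < U < V < W < X < Y and write every simplex with vertices in increasing order. Then dim K = 2 and the simplices of K are:

  0-simplices (10): P, Q, R, S, T, U, V, W, X, Y
  1-simplices (16): PT, PU, QW, QX, QY, RT, RU, SV, SW, SX, SY, VW, VY, WX, WY, XY
  2-simplices (6): QWY, QXY, SVW, SWX, SXY, VWY

so the chain groups are C_0 ≅ Z^10, C_1 ≅ Z^16, C_2 ≅ Z^6.

∂_1: C_1 → C_0 is given by ∂[p,q] = [q] − [p].
The 10×16 boundary matrix has rank 8 and Smith normal form diag(1,1,1,1,1,1,1,1).

Boundary ∂_2: C_2 → C_1 acts by ∂[p,q,r] = [q,r] − [p,r] + [p,q]. For instance
  ∂SWX = WX − SX + SW,
  ∂VWY = WY − VY + VW.
The 16×6 boundary matrix has rank 6 and Smith normal form diag(1,1,1,1,1,1).

Reading off H_k = ker ∂_k / im ∂_{k+1}:

  H_1: rank ker ∂_1 − rank ∂_2 = (16 − 8) − 6 = 2, and the invariant factors of ∂_2 are all 1, so H_1 = Z^2.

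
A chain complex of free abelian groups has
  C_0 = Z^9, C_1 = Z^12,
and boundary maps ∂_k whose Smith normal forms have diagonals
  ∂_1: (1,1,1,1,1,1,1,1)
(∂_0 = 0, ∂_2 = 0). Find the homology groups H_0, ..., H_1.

H_0 ≅ Z,  H_1 ≅ Z^4.

H_0: b_0 = 9 − 0 − 8 = 1; torsion from ∂_1 factors > 1: none. So H_0 ≅ Z.
H_1: b_1 = 12 − 8 − 0 = 4; torsion from ∂_2 factors > 1: none. So H_1 ≅ Z^4.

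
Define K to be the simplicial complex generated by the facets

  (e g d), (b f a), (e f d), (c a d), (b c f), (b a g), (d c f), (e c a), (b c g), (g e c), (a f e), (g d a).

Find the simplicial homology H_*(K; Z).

H_0 ≅ Z,  H_1 ≅ Z/2Z,  H_2 = 0.

Fix the vertex order a < b < c < d < e < f < g and write every simplex with vertices in increasing order. Then dim K = 2 and the simplices of K are:

  0-simplices (7): a, b, c, d, e, f, g
  1-simplices (18): ab, ac, ad, ae, af, ag, bc, bf, bg, cd, ce, cf, cg, de, df, dg, ef, eg
  2-simplices (12): abf, abg, acd, ace, adg, aef, bcf, bcg, cdf, ceg, def, deg

so the chain groups are C_0 ≅ Z^7, C_1 ≅ Z^18, C_2 ≅ Z^12.

The boundary map ∂_1: C_1 → C_0 sends each edge [p,q] (with p < q) to q − p. For instance
  ∂ae = e − a.
This gives a 7×18 integer matrix of rank 6; reducing to Smith normal form yields diagonal entries (1,1,1,1,1,1).

Boundary ∂_2: C_2 → C_1 acts by ∂[p,q,r] = [q,r] − [p,r] + [p,q]. For instance
  ∂abf = bf − af + ab,
  ∂adg = dg − ag + ad.
This gives a 18×12 integer matrix of rank 12; reducing to Smith normal form yields diagonal entries (1,1,1,1,1,1,1,1,1,1,1,2).

Reading off H_k = ker ∂_k / im ∂_{k+1}:

  H_0: rank C_0 − rank ∂_1 = 7 − 6 = 1, and the invariant factors of ∂_1 are all 1, so H_0 = Z.
  H_1: rank ker ∂_1 − rank ∂_2 = (18 − 6) − 12 = 0, and ∂_2 has invariant factor 2 > 1, so H_1 = Z/2Z.
  H_2: rank ker ∂_2 − rank ∂_3 = (12 − 12) − 0 = 0, and there is no ∂_3, so H_2 = 0.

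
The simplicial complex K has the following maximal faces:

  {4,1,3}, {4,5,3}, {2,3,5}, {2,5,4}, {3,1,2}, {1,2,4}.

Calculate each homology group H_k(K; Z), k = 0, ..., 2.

Order the vertices as 1 < 2 < 3 < 4 < 5. Listing each simplex with vertices in this order, K has dimension 2 with simplices:

  0-simplices (5): [1], [2], [3], [4], [5]
  1-simplices (9): [1,2], [1,3], [1,4], [2,3], [2,4], [2,5], [3,4], [3,5], [4,5]
  2-simplices (6): [1,2,3], [1,2,4], [1,3,4], [2,3,5], [2,4,5], [3,4,5]

Hence C_0 ≅ Z^5, C_1 ≅ Z^9, C_2 ≅ Z^6.

∂_1: C_1 → C_0 maps an edge to its endpoints' difference, ∂[p,q] = q − p.
This gives a 5×9 integer matrix of rank 4; reducing to Smith normal form yields diagonal entries (1,1,1,1).

The boundary map ∂_2: C_2 → C_1 acts by ∂[p,q,r] = [q,r] − [p,r] + [p,q]. For instance
  ∂[1,3,4] = [3,4] − [1,4] + [1,3],
  ∂[1,2,4] = [2,4] − [1,4] + [1,2].
This gives a 9×6 integer matrix of rank 5; reducing to Smith normal form yields diagonal entries (1,1,1,1,1).

Now H_k = ker ∂_k / im ∂_{k+1}, so:

  H_0: rank C_0 − rank ∂_1 = 5 − 4 = 1, and the invariant factors of ∂_1 are all 1, so H_0 = Z.
  H_1: rank ker ∂_1 − rank ∂_2 = (9 − 4) − 5 = 0, and the invariant factors of ∂_2 are all 1, so H_1 = 0.
  H_2: rank ker ∂_2 − rank ∂_3 = (6 − 5) − 0 = 1, and there is no ∂_3, so H_2 = Z.

H_0 = Z,  H_1 = 0,  H_2 = Z.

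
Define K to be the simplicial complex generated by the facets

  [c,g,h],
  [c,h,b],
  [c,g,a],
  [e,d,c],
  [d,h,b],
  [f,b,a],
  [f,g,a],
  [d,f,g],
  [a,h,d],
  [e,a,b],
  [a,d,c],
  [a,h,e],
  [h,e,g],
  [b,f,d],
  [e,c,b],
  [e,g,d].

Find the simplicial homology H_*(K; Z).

H_0 = Z,  H_1 = Z^2,  H_2 = Z.

Fix the vertex order a < b < c < d < e < f < g < h and write every simplex with vertices in increasing order. Then dim K = 2 and the simplices of K are:

  0-simplices (8): a, b, c, d, e, f, g, h
  1-simplices (24): ab, ac, ad, ae, af, ag, ah, bc, bd, be, bf, bh, cd, ce, cg, ch, de, df, dg, dh, eg, eh, fg, gh
  2-simplices (16): abe, abf, acd, acg, adh, aeh, afg, bce, bch, bdf, bdh, cde, cgh, deg, dfg, egh

giving chain groups C_0 ≅ Z^8, C_1 ≅ Z^24, C_2 ≅ Z^16.

∂_1: C_1 → C_0 maps an edge to its endpoints' difference, ∂[p,q] = q − p. For instance
  ∂eh = h − e.
As a 8×24 matrix over Z this has rank 7, with invariant factors (1,1,1,1,1,1,1).

The boundary map ∂_2: C_2 → C_1 sends each 2-simplex [p,q,r] to [q,r] − [p,r] + [p,q]. For instance
  ∂abe = be − ae + ab,
  ∂aeh = eh − ah + ae.
The 24×16 boundary matrix has rank 15 and Smith normal form diag(1,1,1,1,1,1,1,1,1,1,1,1,1,1,1).

From H_k ≅ ker(∂_k) / im(∂_{k+1}) we obtain:

  H_0: rank C_0 − rank ∂_1 = 8 − 7 = 1, and the invariant factors of ∂_1 are all 1, so H_0 ≅ Z.
  H_1: rank ker ∂_1 − rank ∂_2 = (24 − 7) − 15 = 2, and the invariant factors of ∂_2 are all 1, so H_1 ≅ Z^2.
  H_2: rank ker ∂_2 − rank ∂_3 = (16 − 15) − 0 = 1, and there is no ∂_3, so H_2 ≅ Z.

As a check, the Euler characteristic is 8 − 24 + 16 = 0, which agrees with 1 − 2 + 1 = 0.
(K is a triangulation of the torus T^2.)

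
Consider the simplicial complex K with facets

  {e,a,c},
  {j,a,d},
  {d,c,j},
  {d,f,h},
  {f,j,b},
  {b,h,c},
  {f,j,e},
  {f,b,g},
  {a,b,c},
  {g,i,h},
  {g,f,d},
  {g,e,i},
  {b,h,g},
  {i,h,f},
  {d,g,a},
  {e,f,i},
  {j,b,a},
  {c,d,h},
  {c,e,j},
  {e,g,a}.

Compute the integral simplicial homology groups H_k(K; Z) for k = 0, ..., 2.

H_0 ≅ Z,  H_1 ≅ Z × Z/2,  H_2 = 0.

Take the total order a < b < c < d < e < f < g < h < i < j on the vertex set. Then K (dimension 2) consists of the simplices:

  0-simplices (10): a, b, c, d, e, f, g, h, i, j
  1-simplices (30): ab, ac, ad, ae, ag, aj, bc, bf, bg, bh, bj, cd, ce, ch, cj, df, dg, dh, dj, ef, eg, ei, ej, fg, fh, fi, fj, gh, gi, hi
  2-simplices (20): abc, abj, ace, adg, adj, aeg, bch, bfg, bfj, bgh, cdh, cdj, cej, dfg, dfh, efi, efj, egi, fhi, ghi

so the chain groups are C_0 ≅ Z^10, C_1 ≅ Z^30, C_2 ≅ Z^20.

The boundary map ∂_1: C_1 → C_0 sends each edge [p,q] (with p < q) to q − p.
The 10×30 boundary matrix has rank 9 and Smith normal form diag(1,1,1,1,1,1,1,1,1).

∂_2: C_2 → C_1 maps a triangle to the signed sum of its edges. For instance
  ∂bfj = fj − bj + bf,
  ∂ghi = hi − gi + gh.
As a 30×20 matrix over Z this has rank 20, with invariant factors (1,1,1,1,1,1,1,1,1,1,1,1,1,1,1,1,1,1,1,2).

Computing H_k = (kernel of ∂_k) / (image of ∂_{k+1}):

  H_0: rank C_0 − rank ∂_1 = 10 − 9 = 1, and the invariant factors of ∂_1 are all 1, so H_0 ≅ Z.
  H_1: rank ker ∂_1 − rank ∂_2 = (30 − 9) − 20 = 1, and ∂_2 has invariant factor 2 > 1, so H_1 ≅ Z × Z/2.
  H_2: rank ker ∂_2 − rank ∂_3 = (20 − 20) − 0 = 0, and there is no ∂_3, so H_2 ≅ 0.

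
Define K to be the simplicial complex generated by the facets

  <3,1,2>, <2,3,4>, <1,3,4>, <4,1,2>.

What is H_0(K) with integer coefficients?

H_0 = Z.

Fix the vertex order 1 < 2 < 3 < 4 and write every simplex with vertices in increasing order. Then dim K = 2 and the simplices of K are:

  0-simplices (4): [1], [2], [3], [4]
  1-simplices (6): [1,2], [1,3], [1,4], [2,3], [2,4], [3,4]
  2-simplices (4): [1,2,3], [1,2,4], [1,3,4], [2,3,4]

giving chain groups C_0 ≅ Z^4, C_1 ≅ Z^6, C_2 ≅ Z^4.

Boundary ∂_1: C_1 → C_0 is given by ∂[p,q] = [q] − [p].
This gives a 4×6 integer matrix of rank 3; reducing to Smith normal form yields diagonal entries (1,1,1).

Boundary ∂_2: C_2 → C_1 acts by ∂[p,q,r] = [q,r] − [p,r] + [p,q]. For instance
  ∂[1,3,4] = [3,4] − [1,4] + [1,3],
  ∂[2,3,4] = [3,4] − [2,4] + [2,3].
As a 6×4 matrix over Z this has rank 3, with invariant factors (1,1,1).

Now H_k = ker ∂_k / im ∂_{k+1}, so:

  H_0: rank C_0 − rank ∂_1 = 4 − 3 = 1, and the invariant factors of ∂_1 are all 1, so H_0 ≅ Z.

(K is a triangulation of the 2-sphere S^2.)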